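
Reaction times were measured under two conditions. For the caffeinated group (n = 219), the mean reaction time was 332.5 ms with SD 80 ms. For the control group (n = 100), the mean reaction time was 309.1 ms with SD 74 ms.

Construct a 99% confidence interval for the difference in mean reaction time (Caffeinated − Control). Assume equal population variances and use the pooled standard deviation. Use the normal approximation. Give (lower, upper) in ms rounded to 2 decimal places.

(-0.90, 47.70)

Pooled variance s_p² = [218·80² + 99·74²] / (219+100−2) = 6111.4322, so s_p = 78.1756.
SE_diff = s_p·√(1/n₁ + 1/n₂) = 78.1756·√(1/219 + 1/100) = 9.4351.
z* = 2.576; margin = 2.576 × 9.4351 = 24.3048.
Difference = 332.5 − 309.1 = 23.4000.
23.4000 ± 24.3048 → (-0.90, 47.70).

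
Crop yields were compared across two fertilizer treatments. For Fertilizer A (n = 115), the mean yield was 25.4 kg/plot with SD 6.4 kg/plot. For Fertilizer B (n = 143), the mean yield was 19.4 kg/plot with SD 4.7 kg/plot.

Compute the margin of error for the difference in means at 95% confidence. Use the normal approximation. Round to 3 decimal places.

1.401

Standard errors of each mean: 6.4/√115 = 0.5968 and 4.7/√143 = 0.3930.
SE(x̄₁ − x̄₂) = √(0.5968² + 0.3930²) = 0.7146 for independent samples with unequal variances.
With z* = 1.960, the margin is 1.960 × 0.7146 = 1.4006.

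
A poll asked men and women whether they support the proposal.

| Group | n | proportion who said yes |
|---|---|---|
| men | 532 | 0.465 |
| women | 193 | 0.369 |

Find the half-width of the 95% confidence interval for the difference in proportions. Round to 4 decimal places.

Each SE is √(p̂(1−p̂)/n): √(0.4650·0.5350/532) = 0.02162 and √(0.3690·0.6310/193) = 0.03473.
SE(p̂₁ − p̂₂) = √(SE₁² + SE₂²) = √(0.0004674244 + 0.0012061729) = 0.04091, since the two samples are independent.
At 95% confidence z* = 1.960; margin = 1.960 × 0.04091 = 0.08018.

0.0802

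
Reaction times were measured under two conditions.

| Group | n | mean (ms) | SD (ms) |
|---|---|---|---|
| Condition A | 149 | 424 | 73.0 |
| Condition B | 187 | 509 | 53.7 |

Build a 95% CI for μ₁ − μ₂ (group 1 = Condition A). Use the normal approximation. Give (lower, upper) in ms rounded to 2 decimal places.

(-99.02, -70.98)

Per-group SEs: s₁/√n₁ = 73.0/√149 = 5.9804, s₂/√n₂ = 53.7/√187 = 3.9269.
Unpooled SE of the difference: √(35.76518416 + 15.42054361) = 7.1544.
Margin of error = z* · SE = 1.960 × 7.1544 = 14.0226.
x̄₁ − x̄₂ = 424 − 509 = -85.0000.
CI: -85.0000 ± 14.0226 = (-99.02, -70.98).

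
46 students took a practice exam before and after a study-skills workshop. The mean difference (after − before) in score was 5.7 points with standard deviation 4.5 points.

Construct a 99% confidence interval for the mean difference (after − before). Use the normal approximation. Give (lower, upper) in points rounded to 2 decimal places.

(3.99, 7.41)

This is a matched-pairs design, so SE = s_d/√n = 4.5/√46 = 0.6635.
Margin = 2.576 × 0.6635 = 1.7092; the interval is 5.7 ± 1.7092 = (3.99, 7.41).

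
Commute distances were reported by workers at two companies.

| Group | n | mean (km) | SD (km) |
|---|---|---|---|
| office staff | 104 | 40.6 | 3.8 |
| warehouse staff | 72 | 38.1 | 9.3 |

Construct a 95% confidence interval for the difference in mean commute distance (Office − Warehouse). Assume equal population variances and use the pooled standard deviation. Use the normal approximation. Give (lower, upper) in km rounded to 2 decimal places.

Pooled variance s_p² = [103·3.8² + 71·9.3²] / (104+72−2) = 43.8397, so s_p = 6.6212.
SE_diff = s_p·√(1/n₁ + 1/n₂) = 6.6212·√(1/104 + 1/72) = 1.0151.
z* = 1.960; margin = 1.960 × 1.0151 = 1.9896.
Difference = 40.6 − 38.1 = 2.5000.
2.5000 ± 1.9896 → (0.51, 4.49).

(0.51, 4.49)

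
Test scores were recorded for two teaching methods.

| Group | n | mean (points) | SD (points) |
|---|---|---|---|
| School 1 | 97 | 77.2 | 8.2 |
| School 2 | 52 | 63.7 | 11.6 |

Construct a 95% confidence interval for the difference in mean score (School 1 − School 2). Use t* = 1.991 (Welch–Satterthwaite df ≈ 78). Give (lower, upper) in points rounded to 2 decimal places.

Per-group SEs: s₁/√n₁ = 8.2/√97 = 0.8326, s₂/√n₂ = 11.6/√52 = 1.6086.
Unpooled SE of the difference: √(0.69322276 + 2.58759396) = 1.8113.
Margin of error = t* · SE = 1.991 × 1.8113 = 3.6063.
x̄₁ − x̄₂ = 77.2 − 63.7 = 13.5000.
CI: 13.5000 ± 3.6063 = (9.89, 17.11).

(9.89, 17.11)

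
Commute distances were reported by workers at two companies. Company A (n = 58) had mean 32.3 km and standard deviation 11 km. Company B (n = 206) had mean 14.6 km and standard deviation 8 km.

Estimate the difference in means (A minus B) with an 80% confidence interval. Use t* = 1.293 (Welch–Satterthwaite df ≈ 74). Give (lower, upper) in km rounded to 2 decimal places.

(15.70, 19.70)

SE₁ = s₁/√n₁ = 11/√58 = 1.4444; SE₂ = 8/√206 = 0.5574.
Independent samples, unequal variances: SE_diff = √(SE₁² + SE₂²) = √(2.08629136 + 0.31069476) = 1.5482.
t* = 1.293, so margin of error = 1.293 × 1.5482 = 2.0018.
Difference in means = 32.3 − 14.6 = 17.7000.
17.7000 ± 2.0018 → (15.70, 19.70).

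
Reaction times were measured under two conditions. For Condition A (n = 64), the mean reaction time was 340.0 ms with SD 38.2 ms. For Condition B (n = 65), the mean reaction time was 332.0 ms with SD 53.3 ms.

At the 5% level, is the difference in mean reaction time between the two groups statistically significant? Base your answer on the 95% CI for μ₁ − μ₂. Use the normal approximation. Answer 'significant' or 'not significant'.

not significant

Standard errors of each mean: 38.2/√64 = 4.7750 and 53.3/√65 = 6.6111.
SE(x̄₁ − x̄₂) = √(4.7750² + 6.6111²) = 8.1552 for independent samples with unequal variances.
With z* = 1.960, the margin is 1.960 × 8.1552 = 15.9842.
x̄₁ − x̄₂ = 340.0 − 332.0 = 8.0000; the interval is 8.0000 ± 15.9842 = (-7.9842, 23.9842).
The interval (-7.9842, 23.9842) contains 0, so the difference is not significant.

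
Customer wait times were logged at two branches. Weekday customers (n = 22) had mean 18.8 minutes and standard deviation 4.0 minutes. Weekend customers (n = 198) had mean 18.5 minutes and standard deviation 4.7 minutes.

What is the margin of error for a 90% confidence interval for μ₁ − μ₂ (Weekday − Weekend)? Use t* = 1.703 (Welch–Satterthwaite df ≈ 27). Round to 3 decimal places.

Standard errors of each mean: 4.0/√22 = 0.8528 and 4.7/√198 = 0.3340.
SE(x̄₁ − x̄₂) = √(0.8528² + 0.3340²) = 0.9159 for independent samples with unequal variances.
With t* = 1.703, the margin is 1.703 × 0.9159 = 1.5598.

1.560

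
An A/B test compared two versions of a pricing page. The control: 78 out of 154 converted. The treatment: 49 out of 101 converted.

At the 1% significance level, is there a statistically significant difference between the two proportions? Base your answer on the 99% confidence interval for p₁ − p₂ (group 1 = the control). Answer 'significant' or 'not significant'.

not significant

p̂₁ = 78/154 = 0.5065 and p̂₂ = 49/101 = 0.4851.
SE₁ = √(p̂₁(1−p̂₁)/n₁) = √(0.5065·0.4935/154) = 0.04029; SE₂ = √(0.4851·0.5149/101) = 0.04973.
Independent samples: SE of the difference = √(SE₁² + SE₂²) = √(0.0016232841 + 0.0024730729) = 0.06400.
z* for 99% confidence is 2.576, so the margin of error is 2.576 × 0.06400 = 0.16486.
Point estimate p̂₁ − p̂₂ = 0.5065 − 0.4851 = 0.0214.
0.0214 ± 0.16486 → (-0.14346, 0.18626).
The interval (-0.14346, 0.18626) contains 0, so the difference is not significant.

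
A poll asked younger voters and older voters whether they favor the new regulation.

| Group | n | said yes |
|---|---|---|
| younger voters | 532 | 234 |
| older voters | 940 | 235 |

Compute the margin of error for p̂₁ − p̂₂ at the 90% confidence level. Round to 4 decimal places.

p̂₁ = 234/532 = 0.4398 and p̂₂ = 235/940 = 0.2500.
SE₁ = √(p̂₁(1−p̂₁)/n₁) = √(0.4398·0.5602/532) = 0.02152; SE₂ = √(0.2500·0.7500/940) = 0.01412.
Independent samples: SE of the difference = √(SE₁² + SE₂²) = √(0.0004631104 + 0.0001993744) = 0.02574.
z* for 90% confidence is 1.645, so the margin of error is 1.645 × 0.02574 = 0.04234.

0.0423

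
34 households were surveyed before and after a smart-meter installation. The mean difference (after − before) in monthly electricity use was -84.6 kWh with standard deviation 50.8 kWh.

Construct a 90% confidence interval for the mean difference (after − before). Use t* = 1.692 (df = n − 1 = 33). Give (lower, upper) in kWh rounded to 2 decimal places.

This is a matched-pairs design, so SE = s_d/√n = 50.8/√34 = 8.7121.
Margin = 1.692 × 8.7121 = 14.7409; the interval is -84.6 ± 14.7409 = (-99.34, -69.86).

(-99.34, -69.86)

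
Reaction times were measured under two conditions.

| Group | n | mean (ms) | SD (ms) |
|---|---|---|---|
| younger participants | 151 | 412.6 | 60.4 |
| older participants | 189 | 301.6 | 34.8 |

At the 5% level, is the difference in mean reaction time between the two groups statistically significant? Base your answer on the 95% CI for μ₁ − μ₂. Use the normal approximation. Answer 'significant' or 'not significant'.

significant

Per-group SEs: s₁/√n₁ = 60.4/√151 = 4.9153, s₂/√n₂ = 34.8/√189 = 2.5313.
Unpooled SE of the difference: √(24.16017409 + 6.40747969) = 5.5288.
Margin of error = z* · SE = 1.960 × 5.5288 = 10.8364.
x̄₁ − x̄₂ = 412.6 − 301.6 = 111.0000.
CI: 111.0000 ± 10.8364 = (100.1636, 121.8364).
The interval (100.1636, 121.8364) does not contain 0, so the difference is significant.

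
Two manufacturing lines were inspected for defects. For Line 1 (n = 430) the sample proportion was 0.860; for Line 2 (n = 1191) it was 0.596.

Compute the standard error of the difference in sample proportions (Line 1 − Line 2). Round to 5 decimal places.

Each SE is √(p̂(1−p̂)/n): √(0.8600·0.1400/430) = 0.01673 and √(0.5960·0.4040/1191) = 0.01422.
SE(p̂₁ − p̂₂) = √(SE₁² + SE₂²) = √(0.0002798929 + 0.0002022084) = 0.02196, since the two samples are independent.

0.02196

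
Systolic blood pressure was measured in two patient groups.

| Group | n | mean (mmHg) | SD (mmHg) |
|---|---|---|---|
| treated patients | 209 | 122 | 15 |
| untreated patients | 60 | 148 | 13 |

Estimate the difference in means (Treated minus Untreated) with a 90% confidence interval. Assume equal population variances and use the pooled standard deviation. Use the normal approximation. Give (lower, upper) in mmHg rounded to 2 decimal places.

Pooled variance s_p² = [208·15² + 59·13²] / (209+60−2) = 212.6255, so s_p = 14.5817.
SE_diff = s_p·√(1/n₁ + 1/n₂) = 14.5817·√(1/209 + 1/60) = 2.1357.
z* = 1.645; margin = 1.645 × 2.1357 = 3.5132.
Difference = 122 − 148 = -26.0000.
-26.0000 ± 3.5132 → (-29.51, -22.49).

(-29.51, -22.49)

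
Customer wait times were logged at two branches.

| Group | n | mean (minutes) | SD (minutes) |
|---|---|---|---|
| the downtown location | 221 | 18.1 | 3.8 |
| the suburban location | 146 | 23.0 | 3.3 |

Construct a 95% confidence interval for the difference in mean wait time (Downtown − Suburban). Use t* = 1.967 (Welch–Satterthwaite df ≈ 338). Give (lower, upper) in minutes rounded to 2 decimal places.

SE₁ = s₁/√n₁ = 3.8/√221 = 0.2556; SE₂ = 3.3/√146 = 0.2731.
Independent samples, unequal variances: SE_diff = √(SE₁² + SE₂²) = √(0.06533136 + 0.07458361) = 0.3741.
t* = 1.967, so margin of error = 1.967 × 0.3741 = 0.7359.
Difference in means = 18.1 − 23.0 = -4.9000.
-4.9000 ± 0.7359 → (-5.64, -4.16).

(-5.64, -4.16)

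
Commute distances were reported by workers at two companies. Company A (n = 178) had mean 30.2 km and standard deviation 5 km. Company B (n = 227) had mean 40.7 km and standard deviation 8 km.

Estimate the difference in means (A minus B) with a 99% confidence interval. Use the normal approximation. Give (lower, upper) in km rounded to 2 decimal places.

(-12.17, -8.83)

Standard errors of each mean: 5/√178 = 0.3748 and 8/√227 = 0.5310.
SE(x̄₁ − x̄₂) = √(0.3748² + 0.5310²) = 0.6500 for independent samples with unequal variances.
With z* = 2.576, the margin is 2.576 × 0.6500 = 1.6744.
x̄₁ − x̄₂ = 30.2 − 40.7 = -10.5000; the interval is -10.5000 ± 1.6744 = (-12.17, -8.83).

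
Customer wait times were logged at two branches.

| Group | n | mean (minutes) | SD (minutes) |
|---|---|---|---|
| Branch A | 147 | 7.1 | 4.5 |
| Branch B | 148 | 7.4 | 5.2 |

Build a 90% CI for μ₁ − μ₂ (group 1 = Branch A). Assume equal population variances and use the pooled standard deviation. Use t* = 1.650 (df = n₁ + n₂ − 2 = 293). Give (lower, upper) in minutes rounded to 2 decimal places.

Pooled variance s_p² = [146·4.5² + 147·5.2²] / (147+148−2) = 23.6566, so s_p = 4.8638.
SE_diff = s_p·√(1/n₁ + 1/n₂) = 4.8638·√(1/147 + 1/148) = 0.5664.
t* = 1.650; margin = 1.650 × 0.5664 = 0.9346.
Difference = 7.1 − 7.4 = -0.3000.
-0.3000 ± 0.9346 → (-1.23, 0.63).

(-1.23, 0.63)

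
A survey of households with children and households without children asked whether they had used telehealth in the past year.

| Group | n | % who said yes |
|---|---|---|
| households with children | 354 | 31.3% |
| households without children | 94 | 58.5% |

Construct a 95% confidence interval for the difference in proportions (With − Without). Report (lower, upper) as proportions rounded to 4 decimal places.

(-0.3827, -0.1613)

Each SE is √(p̂(1−p̂)/n): √(0.3130·0.6870/354) = 0.02465 and √(0.5850·0.4150/94) = 0.05082.
SE(p̂₁ − p̂₂) = √(SE₁² + SE₂²) = √(0.0006076225 + 0.0025826724) = 0.05648, since the two samples are independent.
At 95% confidence z* = 1.960; margin = 1.960 × 0.05648 = 0.11070.
The difference is 0.3130 − 0.5850 = -0.2720, so the interval is -0.2720 ± 0.11070 = (-0.3827, -0.1613).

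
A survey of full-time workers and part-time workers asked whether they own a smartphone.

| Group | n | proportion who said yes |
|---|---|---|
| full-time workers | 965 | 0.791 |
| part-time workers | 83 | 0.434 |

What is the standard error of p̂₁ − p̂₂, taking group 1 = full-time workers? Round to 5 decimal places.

0.05595

Each SE is √(p̂(1−p̂)/n): √(0.7910·0.2090/965) = 0.01309 and √(0.4340·0.5660/83) = 0.05440.
SE(p̂₁ − p̂₂) = √(SE₁² + SE₂²) = √(0.0001713481 + 0.00295936) = 0.05595, since the two samples are independent.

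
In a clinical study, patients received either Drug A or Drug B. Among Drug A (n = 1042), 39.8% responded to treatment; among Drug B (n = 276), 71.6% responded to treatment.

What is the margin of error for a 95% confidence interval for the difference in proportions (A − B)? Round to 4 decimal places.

0.0609

The two standard errors are √(0.3980×0.6020/1042) = 0.01516 and √(0.7160×0.2840/276) = 0.02714.
Because the samples are independent, SE_diff = √(0.01516² + 0.02714²) = 0.03109.
Using z* = 1.960 for 95%, ME = 1.960 × 0.03109 = 0.06094.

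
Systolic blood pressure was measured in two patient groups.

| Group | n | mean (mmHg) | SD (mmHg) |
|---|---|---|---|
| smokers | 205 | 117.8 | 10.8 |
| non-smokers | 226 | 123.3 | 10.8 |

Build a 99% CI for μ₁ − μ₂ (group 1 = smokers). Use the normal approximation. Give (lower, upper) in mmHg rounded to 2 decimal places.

Per-group SEs: s₁/√n₁ = 10.8/√205 = 0.7543, s₂/√n₂ = 10.8/√226 = 0.7184.
Unpooled SE of the difference: √(0.56896849 + 0.51609856) = 1.0417.
Margin of error = z* · SE = 2.576 × 1.0417 = 2.6834.
x̄₁ − x̄₂ = 117.8 − 123.3 = -5.5000.
CI: -5.5000 ± 2.6834 = (-8.18, -2.82).

(-8.18, -2.82)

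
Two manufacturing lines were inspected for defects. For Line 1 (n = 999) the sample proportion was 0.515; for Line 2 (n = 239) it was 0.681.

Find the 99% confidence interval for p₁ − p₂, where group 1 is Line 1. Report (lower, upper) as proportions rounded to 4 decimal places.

(-0.2537, -0.0783)

Each SE is √(p̂(1−p̂)/n): √(0.5150·0.4850/999) = 0.01581 and √(0.6810·0.3190/239) = 0.03015.
SE(p̂₁ − p̂₂) = √(SE₁² + SE₂²) = √(0.0002499561 + 0.0009090225) = 0.03404, since the two samples are independent.
At 99% confidence z* = 2.576; margin = 2.576 × 0.03404 = 0.08769.
The difference is 0.5150 − 0.6810 = -0.1660, so the interval is -0.1660 ± 0.08769 = (-0.2537, -0.0783).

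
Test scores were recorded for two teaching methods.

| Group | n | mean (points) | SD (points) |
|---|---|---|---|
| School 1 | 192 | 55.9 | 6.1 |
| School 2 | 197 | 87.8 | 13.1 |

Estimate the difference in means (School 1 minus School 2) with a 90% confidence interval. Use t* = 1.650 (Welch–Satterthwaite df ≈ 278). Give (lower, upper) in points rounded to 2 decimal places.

Standard errors of each mean: 6.1/√192 = 0.4402 and 13.1/√197 = 0.9333.
SE(x̄₁ − x̄₂) = √(0.4402² + 0.9333²) = 1.0319 for independent samples with unequal variances.
With t* = 1.650, the margin is 1.650 × 1.0319 = 1.7026.
x̄₁ − x̄₂ = 55.9 − 87.8 = -31.9000; the interval is -31.9000 ± 1.7026 = (-33.60, -30.20).

(-33.60, -30.20)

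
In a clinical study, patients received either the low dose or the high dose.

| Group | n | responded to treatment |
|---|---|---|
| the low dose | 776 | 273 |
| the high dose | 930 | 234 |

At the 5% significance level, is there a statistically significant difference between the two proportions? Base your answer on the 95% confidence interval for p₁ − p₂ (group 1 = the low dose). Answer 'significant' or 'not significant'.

significant

Sample proportions: 273/776 = 0.3518, 234/930 = 0.2516.
Each SE is √(p̂(1−p̂)/n): √(0.3518·0.6482/776) = 0.01714 and √(0.2516·0.7484/930) = 0.01423.
SE(p̂₁ − p̂₂) = √(SE₁² + SE₂²) = √(0.0002937796 + 0.0002024929) = 0.02228, since the two samples are independent.
At 95% confidence z* = 1.960; margin = 1.960 × 0.02228 = 0.04367.
The difference is 0.3518 − 0.2516 = 0.1002, so the interval is 0.1002 ± 0.04367 = (0.05653, 0.14387).
The interval (0.05653, 0.14387) does not contain 0, so the difference is significant.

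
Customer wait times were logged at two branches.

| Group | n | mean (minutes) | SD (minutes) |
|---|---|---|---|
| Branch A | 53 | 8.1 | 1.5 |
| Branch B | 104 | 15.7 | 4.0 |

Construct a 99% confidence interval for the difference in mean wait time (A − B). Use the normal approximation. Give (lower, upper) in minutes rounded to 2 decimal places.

SE₁ = s₁/√n₁ = 1.5/√53 = 0.2060; SE₂ = 4.0/√104 = 0.3922.
Independent samples, unequal variances: SE_diff = √(SE₁² + SE₂²) = √(0.042436 + 0.15382084) = 0.4430.
z* = 2.576, so margin of error = 2.576 × 0.4430 = 1.1412.
Difference in means = 8.1 − 15.7 = -7.6000.
-7.6000 ± 1.1412 → (-8.74, -6.46).

(-8.74, -6.46)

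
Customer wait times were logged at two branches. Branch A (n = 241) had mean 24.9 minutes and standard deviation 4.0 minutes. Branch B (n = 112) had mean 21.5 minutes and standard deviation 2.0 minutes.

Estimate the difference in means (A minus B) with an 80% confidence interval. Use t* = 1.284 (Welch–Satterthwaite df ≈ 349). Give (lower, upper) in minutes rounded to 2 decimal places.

(2.99, 3.81)

Per-group SEs: s₁/√n₁ = 4.0/√241 = 0.2577, s₂/√n₂ = 2.0/√112 = 0.1890.
Unpooled SE of the difference: √(0.06640929 + 0.035721) = 0.3196.
Margin of error = t* · SE = 1.284 × 0.3196 = 0.4104.
x̄₁ − x̄₂ = 24.9 − 21.5 = 3.4000.
CI: 3.4000 ± 0.4104 = (2.99, 3.81).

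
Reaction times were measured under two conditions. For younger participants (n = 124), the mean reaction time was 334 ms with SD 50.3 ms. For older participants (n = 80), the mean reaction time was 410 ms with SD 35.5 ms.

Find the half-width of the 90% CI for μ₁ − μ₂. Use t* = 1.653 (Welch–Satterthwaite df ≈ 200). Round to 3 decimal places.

SE₁ = s₁/√n₁ = 50.3/√124 = 4.5171; SE₂ = 35.5/√80 = 3.9690.
Independent samples, unequal variances: SE_diff = √(SE₁² + SE₂²) = √(20.40419241 + 15.752961) = 6.0131.
t* = 1.653, so margin of error = 1.653 × 6.0131 = 9.9397.

9.940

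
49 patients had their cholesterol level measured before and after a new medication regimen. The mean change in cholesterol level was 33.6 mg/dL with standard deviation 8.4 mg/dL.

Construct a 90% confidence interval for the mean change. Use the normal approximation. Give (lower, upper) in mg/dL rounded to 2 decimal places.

Paired design: SE = s_d/√n = 8.4/√49 = 1.2000.
z* = 1.645; margin of error = 1.645 × 1.2000 = 1.9740.
33.6 ± 1.9740 → (31.63, 35.57).

(31.63, 35.57)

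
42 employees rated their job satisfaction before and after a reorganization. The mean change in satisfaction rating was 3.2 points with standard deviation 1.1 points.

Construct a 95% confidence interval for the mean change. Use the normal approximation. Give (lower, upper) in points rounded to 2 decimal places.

(2.87, 3.53)

Paired design: SE = s_d/√n = 1.1/√42 = 0.1697.
z* = 1.960; margin of error = 1.960 × 0.1697 = 0.3326.
3.2 ± 0.3326 → (2.87, 3.53).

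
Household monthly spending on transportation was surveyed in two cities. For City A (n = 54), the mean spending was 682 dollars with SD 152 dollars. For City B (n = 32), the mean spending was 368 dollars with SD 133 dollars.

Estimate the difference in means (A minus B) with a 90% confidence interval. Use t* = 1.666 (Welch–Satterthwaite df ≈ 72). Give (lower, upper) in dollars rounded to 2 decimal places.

(261.83, 366.17)

SE₁ = s₁/√n₁ = 152/√54 = 20.6846; SE₂ = 133/√32 = 23.5113.
Independent samples, unequal variances: SE_diff = √(SE₁² + SE₂²) = √(427.85267716 + 552.78122769) = 31.3151.
t* = 1.666, so margin of error = 1.666 × 31.3151 = 52.1710.
Difference in means = 682 − 368 = 314.0000.
314.0000 ± 52.1710 → (261.83, 366.17).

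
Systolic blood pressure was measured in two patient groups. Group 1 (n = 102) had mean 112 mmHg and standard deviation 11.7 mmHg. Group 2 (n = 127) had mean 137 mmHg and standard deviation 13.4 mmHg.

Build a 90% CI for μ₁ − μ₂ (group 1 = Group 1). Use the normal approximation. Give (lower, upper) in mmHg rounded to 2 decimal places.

SE₁ = s₁/√n₁ = 11.7/√102 = 1.1585; SE₂ = 13.4/√127 = 1.1891.
Independent samples, unequal variances: SE_diff = √(SE₁² + SE₂²) = √(1.34212225 + 1.41395881) = 1.6601.
z* = 1.645, so margin of error = 1.645 × 1.6601 = 2.7309.
Difference in means = 112 − 137 = -25.0000.
-25.0000 ± 2.7309 → (-27.73, -22.27).

(-27.73, -22.27)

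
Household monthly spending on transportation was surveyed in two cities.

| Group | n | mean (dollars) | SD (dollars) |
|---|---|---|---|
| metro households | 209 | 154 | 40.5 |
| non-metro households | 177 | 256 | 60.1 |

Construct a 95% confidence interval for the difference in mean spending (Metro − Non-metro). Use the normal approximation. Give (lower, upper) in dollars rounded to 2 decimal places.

Per-group SEs: s₁/√n₁ = 40.5/√209 = 2.8014, s₂/√n₂ = 60.1/√177 = 4.5174.
Unpooled SE of the difference: √(7.84784196 + 20.40690276) = 5.3155.
Margin of error = z* · SE = 1.960 × 5.3155 = 10.4184.
x̄₁ − x̄₂ = 154 − 256 = -102.0000.
CI: -102.0000 ± 10.4184 = (-112.42, -91.58).

(-112.42, -91.58)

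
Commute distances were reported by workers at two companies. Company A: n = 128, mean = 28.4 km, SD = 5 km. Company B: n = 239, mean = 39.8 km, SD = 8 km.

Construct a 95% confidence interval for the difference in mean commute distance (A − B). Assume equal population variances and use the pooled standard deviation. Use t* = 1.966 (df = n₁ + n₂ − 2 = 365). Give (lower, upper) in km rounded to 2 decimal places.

Pooled variance s_p² = [127·5² + 238·8²] / (128+239−2) = 50.4301, so s_p = 7.1014.
SE_diff = s_p·√(1/n₁ + 1/n₂) = 7.1014·√(1/128 + 1/239) = 0.7778.
t* = 1.966; margin = 1.966 × 0.7778 = 1.5292.
Difference = 28.4 − 39.8 = -11.4000.
-11.4000 ± 1.5292 → (-12.93, -9.87).

(-12.93, -9.87)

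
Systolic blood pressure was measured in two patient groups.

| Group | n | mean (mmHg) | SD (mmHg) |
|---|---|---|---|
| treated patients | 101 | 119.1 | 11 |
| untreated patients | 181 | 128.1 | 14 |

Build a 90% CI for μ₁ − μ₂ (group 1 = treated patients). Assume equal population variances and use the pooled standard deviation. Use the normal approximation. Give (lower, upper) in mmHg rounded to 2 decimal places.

(-11.66, -6.34)

Pooled variance s_p² = [100·11² + 180·14²] / (101+181−2) = 169.2143, so s_p = 13.0082.
SE_diff = s_p·√(1/n₁ + 1/n₂) = 13.0082·√(1/101 + 1/181) = 1.6156.
z* = 1.645; margin = 1.645 × 1.6156 = 2.6577.
Difference = 119.1 − 128.1 = -9.0000.
-9.0000 ± 2.6577 → (-11.66, -6.34).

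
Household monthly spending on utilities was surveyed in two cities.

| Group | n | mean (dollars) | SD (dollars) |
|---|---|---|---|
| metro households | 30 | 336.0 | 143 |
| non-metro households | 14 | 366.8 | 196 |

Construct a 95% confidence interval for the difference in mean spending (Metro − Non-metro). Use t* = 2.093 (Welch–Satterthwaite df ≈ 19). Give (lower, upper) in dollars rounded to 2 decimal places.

SE₁ = s₁/√n₁ = 143/√30 = 26.1081; SE₂ = 196/√14 = 52.3832.
Independent samples, unequal variances: SE_diff = √(SE₁² + SE₂²) = √(681.63288561 + 2743.99964224) = 58.5289.
t* = 2.093, so margin of error = 2.093 × 58.5289 = 122.5010.
Difference in means = 336.0 − 366.8 = -30.8000.
-30.8000 ± 122.5010 → (-153.30, 91.70).

(-153.30, 91.70)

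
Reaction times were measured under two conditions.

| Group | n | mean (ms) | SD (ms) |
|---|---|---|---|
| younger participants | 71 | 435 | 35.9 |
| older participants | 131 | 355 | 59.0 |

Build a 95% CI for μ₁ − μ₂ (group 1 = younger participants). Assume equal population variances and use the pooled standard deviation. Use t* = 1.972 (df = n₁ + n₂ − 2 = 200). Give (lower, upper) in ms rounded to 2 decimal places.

s_p = √[((n₁−1)s₁² + (n₂−1)s₂²)/(n₁+n₂−2)] = √[(70·35.9² + 130·59.0²)/200] = 52.0935.
SE = 52.0935·√(1/71 + 1/131) = 7.6771.
With t* = 1.972, margin = 1.972 × 7.6771 = 15.1392.
x̄₁ − x̄₂ = 435 − 355 = 80.0000; interval 80.0000 ± 15.1392 = (64.86, 95.14).

(64.86, 95.14)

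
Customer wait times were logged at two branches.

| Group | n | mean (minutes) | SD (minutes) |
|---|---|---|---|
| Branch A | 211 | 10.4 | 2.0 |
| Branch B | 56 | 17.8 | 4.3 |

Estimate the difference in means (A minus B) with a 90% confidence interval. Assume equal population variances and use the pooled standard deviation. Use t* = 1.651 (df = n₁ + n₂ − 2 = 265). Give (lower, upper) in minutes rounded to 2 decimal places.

(-8.06, -6.74)

s_p = √[((n₁−1)s₁² + (n₂−1)s₂²)/(n₁+n₂−2)] = √[(210·2.0² + 55·4.3²)/265] = 2.6471.
SE = 2.6471·√(1/211 + 1/56) = 0.3979.
With t* = 1.651, margin = 1.651 × 0.3979 = 0.6569.
x̄₁ − x̄₂ = 10.4 − 17.8 = -7.4000; interval -7.4000 ± 0.6569 = (-8.06, -6.74).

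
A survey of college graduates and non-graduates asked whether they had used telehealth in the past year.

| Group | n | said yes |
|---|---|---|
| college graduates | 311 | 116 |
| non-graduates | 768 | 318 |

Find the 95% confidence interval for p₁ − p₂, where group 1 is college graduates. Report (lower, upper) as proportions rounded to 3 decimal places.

(-0.105, 0.023)

p̂₁ = 116/311 = 0.3730 and p̂₂ = 318/768 = 0.4141.
SE₁ = √(p̂₁(1−p̂₁)/n₁) = √(0.3730·0.6270/311) = 0.02742; SE₂ = √(0.4141·0.5859/768) = 0.01777.
Independent samples: SE of the difference = √(SE₁² + SE₂²) = √(0.0007518564 + 0.0003157729) = 0.03267.
z* for 95% confidence is 1.960, so the margin of error is 1.960 × 0.03267 = 0.06403.
Point estimate p̂₁ − p̂₂ = 0.3730 − 0.4141 = -0.0411.
-0.0411 ± 0.06403 → (-0.105, 0.023).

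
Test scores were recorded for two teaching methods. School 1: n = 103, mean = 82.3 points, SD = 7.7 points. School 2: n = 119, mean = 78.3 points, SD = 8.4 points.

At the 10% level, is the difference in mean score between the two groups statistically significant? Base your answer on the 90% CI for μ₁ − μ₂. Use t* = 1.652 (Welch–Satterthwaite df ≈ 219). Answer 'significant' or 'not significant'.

SE₁ = s₁/√n₁ = 7.7/√103 = 0.7587; SE₂ = 8.4/√119 = 0.7700.
Independent samples, unequal variances: SE_diff = √(SE₁² + SE₂²) = √(0.57562569 + 0.5929) = 1.0810.
t* = 1.652, so margin of error = 1.652 × 1.0810 = 1.7858.
Difference in means = 82.3 − 78.3 = 4.0000.
4.0000 ± 1.7858 → (2.2142, 5.7858).
The interval (2.2142, 5.7858) does not contain 0, so the difference is significant.

significant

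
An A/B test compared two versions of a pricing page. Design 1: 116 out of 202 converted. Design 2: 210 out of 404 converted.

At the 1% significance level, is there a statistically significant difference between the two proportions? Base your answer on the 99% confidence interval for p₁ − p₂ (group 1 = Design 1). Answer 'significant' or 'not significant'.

not significant

First, p̂₁ = 116/202 = 0.5743; p̂₂ = 210/404 = 0.5198.
The two standard errors are √(0.5743×0.4257/202) = 0.03479 and √(0.5198×0.4802/404) = 0.02486.
Because the samples are independent, SE_diff = √(0.03479² + 0.02486²) = 0.04276.
Using z* = 2.576 for 99%, ME = 2.576 × 0.04276 = 0.11015.
p̂₁ − p̂₂ = 0.0545; interval 0.0545 ± 0.11015 gives (-0.05565, 0.16465).
The interval (-0.05565, 0.16465) contains 0, so the difference is not significant.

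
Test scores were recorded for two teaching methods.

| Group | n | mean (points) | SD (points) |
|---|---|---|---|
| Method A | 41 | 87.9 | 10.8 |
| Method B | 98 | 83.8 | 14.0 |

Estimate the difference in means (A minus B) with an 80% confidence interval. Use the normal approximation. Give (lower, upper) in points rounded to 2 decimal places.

(1.28, 6.92)

Standard errors of each mean: 10.8/√41 = 1.6867 and 14.0/√98 = 1.4142.
SE(x̄₁ − x̄₂) = √(1.6867² + 1.4142²) = 2.2011 for independent samples with unequal variances.
With z* = 1.282, the margin is 1.282 × 2.2011 = 2.8218.
x̄₁ − x̄₂ = 87.9 − 83.8 = 4.1000; the interval is 4.1000 ± 2.8218 = (1.28, 6.92).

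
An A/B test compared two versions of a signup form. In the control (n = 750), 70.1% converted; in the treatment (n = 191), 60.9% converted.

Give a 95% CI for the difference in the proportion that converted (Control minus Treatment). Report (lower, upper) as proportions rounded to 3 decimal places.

(0.015, 0.169)

The two standard errors are √(0.7010×0.2990/750) = 0.01672 and √(0.6090×0.3910/191) = 0.03531.
Because the samples are independent, SE_diff = √(0.01672² + 0.03531²) = 0.03907.
Using z* = 1.960 for 95%, ME = 1.960 × 0.03907 = 0.07658.
p̂₁ − p̂₂ = 0.0920; interval 0.0920 ± 0.07658 gives (0.015, 0.169).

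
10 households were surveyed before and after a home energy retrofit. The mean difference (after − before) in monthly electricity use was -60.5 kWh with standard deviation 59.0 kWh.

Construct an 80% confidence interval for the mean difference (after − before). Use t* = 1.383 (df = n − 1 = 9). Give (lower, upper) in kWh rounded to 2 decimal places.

(-86.30, -34.70)

This is a matched-pairs design, so SE = s_d/√n = 59.0/√10 = 18.6574.
Margin = 1.383 × 18.6574 = 25.8032; the interval is -60.5 ± 25.8032 = (-86.30, -34.70).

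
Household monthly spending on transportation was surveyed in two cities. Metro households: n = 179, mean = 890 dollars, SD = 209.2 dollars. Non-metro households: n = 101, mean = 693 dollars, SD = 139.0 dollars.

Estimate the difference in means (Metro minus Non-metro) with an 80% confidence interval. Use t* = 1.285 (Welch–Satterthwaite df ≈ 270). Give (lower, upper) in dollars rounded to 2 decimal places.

Per-group SEs: s₁/√n₁ = 209.2/√179 = 15.6363, s₂/√n₂ = 139.0/√101 = 13.8310.
Unpooled SE of the difference: √(244.49387769 + 191.296561) = 20.8756.
Margin of error = t* · SE = 1.285 × 20.8756 = 26.8251.
x̄₁ − x̄₂ = 890 − 693 = 197.0000.
CI: 197.0000 ± 26.8251 = (170.17, 223.83).

(170.17, 223.83)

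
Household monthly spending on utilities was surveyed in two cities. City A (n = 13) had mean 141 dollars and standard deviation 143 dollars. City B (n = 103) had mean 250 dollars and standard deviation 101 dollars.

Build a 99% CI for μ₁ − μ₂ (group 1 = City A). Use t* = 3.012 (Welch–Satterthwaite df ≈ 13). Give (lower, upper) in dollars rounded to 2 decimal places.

(-232.16, 14.16)

Per-group SEs: s₁/√n₁ = 143/√13 = 39.6611, s₂/√n₂ = 101/√103 = 9.9518.
Unpooled SE of the difference: √(1573.00285321 + 99.03832324) = 40.8906.
Margin of error = t* · SE = 3.012 × 40.8906 = 123.1625.
x̄₁ − x̄₂ = 141 − 250 = -109.0000.
CI: -109.0000 ± 123.1625 = (-232.16, 14.16).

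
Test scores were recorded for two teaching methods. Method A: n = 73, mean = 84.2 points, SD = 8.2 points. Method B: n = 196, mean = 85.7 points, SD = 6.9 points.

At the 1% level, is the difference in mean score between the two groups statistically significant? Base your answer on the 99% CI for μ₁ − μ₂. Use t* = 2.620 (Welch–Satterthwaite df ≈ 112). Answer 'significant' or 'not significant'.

not significant

SE₁ = s₁/√n₁ = 8.2/√73 = 0.9597; SE₂ = 6.9/√196 = 0.4929.
Independent samples, unequal variances: SE_diff = √(SE₁² + SE₂²) = √(0.92102409 + 0.24295041) = 1.0789.
t* = 2.620, so margin of error = 2.620 × 1.0789 = 2.8267.
Difference in means = 84.2 − 85.7 = -1.5000.
-1.5000 ± 2.8267 → (-4.3267, 1.3267).
The interval (-4.3267, 1.3267) contains 0, so the difference is not significant.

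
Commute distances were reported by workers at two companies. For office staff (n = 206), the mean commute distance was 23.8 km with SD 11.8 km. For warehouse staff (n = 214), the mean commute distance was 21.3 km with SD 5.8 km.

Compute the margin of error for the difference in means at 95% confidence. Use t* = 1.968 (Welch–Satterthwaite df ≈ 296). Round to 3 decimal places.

1.796

Per-group SEs: s₁/√n₁ = 11.8/√206 = 0.8221, s₂/√n₂ = 5.8/√214 = 0.3965.
Unpooled SE of the difference: √(0.67584841 + 0.15721225) = 0.9127.
Margin of error = t* · SE = 1.968 × 0.9127 = 1.7962.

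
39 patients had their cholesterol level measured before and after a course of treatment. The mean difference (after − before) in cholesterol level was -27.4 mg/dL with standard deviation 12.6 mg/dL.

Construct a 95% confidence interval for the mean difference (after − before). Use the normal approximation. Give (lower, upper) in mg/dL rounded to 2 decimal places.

(-31.35, -23.45)

This is a matched-pairs design, so SE = s_d/√n = 12.6/√39 = 2.0176.
Margin = 1.960 × 2.0176 = 3.9545; the interval is -27.4 ± 3.9545 = (-31.35, -23.45).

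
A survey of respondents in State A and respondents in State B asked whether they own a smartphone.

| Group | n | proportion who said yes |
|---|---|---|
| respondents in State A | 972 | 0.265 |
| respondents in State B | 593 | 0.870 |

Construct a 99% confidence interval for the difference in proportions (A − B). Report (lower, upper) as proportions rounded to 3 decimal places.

(-0.656, -0.554)

The two standard errors are √(0.2650×0.7350/972) = 0.01416 and √(0.8700×0.1300/593) = 0.01381.
Because the samples are independent, SE_diff = √(0.01416² + 0.01381²) = 0.01978.
Using z* = 2.576 for 99%, ME = 2.576 × 0.01978 = 0.05095.
p̂₁ − p̂₂ = -0.6050; interval -0.6050 ± 0.05095 gives (-0.656, -0.554).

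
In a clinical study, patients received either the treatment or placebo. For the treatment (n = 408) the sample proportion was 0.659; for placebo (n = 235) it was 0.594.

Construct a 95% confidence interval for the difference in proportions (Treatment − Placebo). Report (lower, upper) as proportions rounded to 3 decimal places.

(-0.013, 0.143)

Each SE is √(p̂(1−p̂)/n): √(0.6590·0.3410/408) = 0.02347 and √(0.5940·0.4060/235) = 0.03203.
SE(p̂₁ − p̂₂) = √(SE₁² + SE₂²) = √(0.0005508409 + 0.0010259209) = 0.03971, since the two samples are independent.
At 95% confidence z* = 1.960; margin = 1.960 × 0.03971 = 0.07783.
The difference is 0.6590 − 0.5940 = 0.0650, so the interval is 0.0650 ± 0.07783 = (-0.013, 0.143).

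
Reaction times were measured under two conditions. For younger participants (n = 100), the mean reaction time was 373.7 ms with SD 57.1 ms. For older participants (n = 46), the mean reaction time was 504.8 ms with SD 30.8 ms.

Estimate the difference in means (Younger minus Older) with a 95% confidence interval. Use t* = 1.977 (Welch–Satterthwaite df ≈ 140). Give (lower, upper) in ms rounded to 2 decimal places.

(-145.52, -116.68)

Per-group SEs: s₁/√n₁ = 57.1/√100 = 5.7100, s₂/√n₂ = 30.8/√46 = 4.5412.
Unpooled SE of the difference: √(32.6041 + 20.62249744) = 7.2957.
Margin of error = t* · SE = 1.977 × 7.2957 = 14.4236.
x̄₁ − x̄₂ = 373.7 − 504.8 = -131.1000.
CI: -131.1000 ± 14.4236 = (-145.52, -116.68).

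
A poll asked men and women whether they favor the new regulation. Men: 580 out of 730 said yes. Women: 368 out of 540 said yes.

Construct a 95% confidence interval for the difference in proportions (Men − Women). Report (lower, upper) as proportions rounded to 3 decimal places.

(0.064, 0.162)

p̂₁ = 580/730 = 0.7945 and p̂₂ = 368/540 = 0.6815.
SE₁ = √(p̂₁(1−p̂₁)/n₁) = √(0.7945·0.2055/730) = 0.01496; SE₂ = √(0.6815·0.3185/540) = 0.02005.
Independent samples: SE of the difference = √(SE₁² + SE₂²) = √(0.0002238016 + 0.0004020025) = 0.02502.
z* for 95% confidence is 1.960, so the margin of error is 1.960 × 0.02502 = 0.04904.
Point estimate p̂₁ − p̂₂ = 0.7945 − 0.6815 = 0.1130.
0.1130 ± 0.04904 → (0.064, 0.162).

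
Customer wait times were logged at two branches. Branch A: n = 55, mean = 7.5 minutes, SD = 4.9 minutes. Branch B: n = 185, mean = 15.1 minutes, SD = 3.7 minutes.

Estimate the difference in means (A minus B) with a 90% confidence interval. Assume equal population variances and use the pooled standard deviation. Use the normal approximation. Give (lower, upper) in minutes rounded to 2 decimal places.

s_p = √[((n₁−1)s₁² + (n₂−1)s₂²)/(n₁+n₂−2)] = √[(54·4.9² + 184·3.7²)/238] = 4.0039.
SE = 4.0039·√(1/55 + 1/185) = 0.6149.
With z* = 1.645, margin = 1.645 × 0.6149 = 1.0115.
x̄₁ − x̄₂ = 7.5 − 15.1 = -7.6000; interval -7.6000 ± 1.0115 = (-8.61, -6.59).

(-8.61, -6.59)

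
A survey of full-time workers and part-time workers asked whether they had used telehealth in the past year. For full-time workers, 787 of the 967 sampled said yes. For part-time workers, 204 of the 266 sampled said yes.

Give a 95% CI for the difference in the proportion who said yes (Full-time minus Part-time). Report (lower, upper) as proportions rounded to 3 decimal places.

(-0.009, 0.103)

p̂₁ = 787/967 = 0.8139 and p̂₂ = 204/266 = 0.7669.
SE₁ = √(p̂₁(1−p̂₁)/n₁) = √(0.8139·0.1861/967) = 0.01252; SE₂ = √(0.7669·0.2331/266) = 0.02592.
Independent samples: SE of the difference = √(SE₁² + SE₂²) = √(0.0001567504 + 0.0006718464) = 0.02879.
z* for 95% confidence is 1.960, so the margin of error is 1.960 × 0.02879 = 0.05643.
Point estimate p̂₁ − p̂₂ = 0.8139 − 0.7669 = 0.0470.
0.0470 ± 0.05643 → (-0.009, 0.103).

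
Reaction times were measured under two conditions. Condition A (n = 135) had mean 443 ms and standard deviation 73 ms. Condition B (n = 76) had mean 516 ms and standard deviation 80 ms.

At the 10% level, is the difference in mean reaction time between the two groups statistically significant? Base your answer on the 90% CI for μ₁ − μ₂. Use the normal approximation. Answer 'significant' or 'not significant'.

SE₁ = s₁/√n₁ = 73/√135 = 6.2828; SE₂ = 80/√76 = 9.1766.
Independent samples, unequal variances: SE_diff = √(SE₁² + SE₂²) = √(39.47357584 + 84.20998756) = 11.1213.
z* = 1.645, so margin of error = 1.645 × 11.1213 = 18.2945.
Difference in means = 443 − 516 = -73.0000.
-73.0000 ± 18.2945 → (-91.2945, -54.7055).
The interval (-91.2945, -54.7055) does not contain 0, so the difference is significant.

significant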